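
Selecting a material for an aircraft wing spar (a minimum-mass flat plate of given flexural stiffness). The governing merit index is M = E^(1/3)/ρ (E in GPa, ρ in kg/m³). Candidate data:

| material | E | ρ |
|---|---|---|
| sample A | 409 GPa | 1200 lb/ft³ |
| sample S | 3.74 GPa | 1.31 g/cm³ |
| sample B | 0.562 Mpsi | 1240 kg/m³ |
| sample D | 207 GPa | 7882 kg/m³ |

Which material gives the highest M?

sample B

In SI units:
  sample A: E = 409.0 GPa, ρ = 19220 kg/m³
  sample S: E = 3.740 GPa, ρ = 1310 kg/m³
  sample B: E = 3.875 GPa, ρ = 1240 kg/m³
  sample D: E = 207.0 GPa, ρ = 7882 kg/m³
  sample B: M = 1.27×10⁻³
  sample S: M = 1.18×10⁻³
  sample D: M = 0.751×10⁻³
  sample A: M = 0.386×10⁻³
Highest index: sample B.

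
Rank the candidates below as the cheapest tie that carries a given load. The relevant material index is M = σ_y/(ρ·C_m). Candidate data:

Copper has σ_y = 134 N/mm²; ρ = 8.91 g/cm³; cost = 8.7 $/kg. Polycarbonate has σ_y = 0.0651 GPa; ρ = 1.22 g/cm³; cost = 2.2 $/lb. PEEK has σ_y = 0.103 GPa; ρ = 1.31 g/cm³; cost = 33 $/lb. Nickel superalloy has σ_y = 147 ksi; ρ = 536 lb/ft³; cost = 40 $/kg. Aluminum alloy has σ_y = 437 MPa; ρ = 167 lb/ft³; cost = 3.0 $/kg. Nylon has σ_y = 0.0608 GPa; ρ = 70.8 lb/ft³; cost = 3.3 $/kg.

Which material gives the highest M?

aluminum alloy

Putting every candidate on a common basis:
  copper: σ_y = 134.0 MPa, ρ = 8910 kg/m³, cost = 8.700 $/kg
  polycarbonate: σ_y = 65.10 MPa, ρ = 1220 kg/m³, cost = 4.850 $/kg
  PEEK: σ_y = 103.0 MPa, ρ = 1310 kg/m³, cost = 72.75 $/kg
  nickel superalloy: σ_y = 1014 MPa, ρ = 8586 kg/m³, cost = 40.00 $/kg
  aluminum alloy: σ_y = 437.0 MPa, ρ = 2675 kg/m³, cost = 3.000 $/kg
  nylon: σ_y = 60.80 MPa, ρ = 1134 kg/m³, cost = 3.300 $/kg
  aluminum alloy: M = 54.5 kN·m per $
  nylon: M = 16.2 kN·m per $
  polycarbonate: M = 11.0 kN·m per $
  nickel superalloy: M = 2.95 kN·m per $
  copper: M = 1.73 kN·m per $
  PEEK: M = 1.08 kN·m per $
Highest index: aluminum alloy.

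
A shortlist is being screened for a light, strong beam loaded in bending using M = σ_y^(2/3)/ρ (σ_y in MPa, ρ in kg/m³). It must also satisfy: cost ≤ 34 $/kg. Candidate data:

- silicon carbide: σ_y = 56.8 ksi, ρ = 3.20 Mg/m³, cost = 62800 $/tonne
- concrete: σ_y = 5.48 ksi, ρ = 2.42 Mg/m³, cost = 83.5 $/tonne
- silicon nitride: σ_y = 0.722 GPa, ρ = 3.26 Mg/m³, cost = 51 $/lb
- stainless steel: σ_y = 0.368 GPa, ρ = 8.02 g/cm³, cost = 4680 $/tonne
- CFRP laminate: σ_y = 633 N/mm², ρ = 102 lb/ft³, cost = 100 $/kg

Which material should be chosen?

stainless steel

Screen on constraints: cost ≤ 34 $/kg. Survivors: concrete, stainless steel.
Convert each candidate to consistent units, then evaluate M:
  concrete: σ_y = 37.78 MPa, ρ = 2420 kg/m³
  stainless steel: σ_y = 368.0 MPa, ρ = 8020 kg/m³
  stainless steel: M = 6.40×10⁻³
  concrete: M = 4.65×10⁻³
Highest index: stainless steel.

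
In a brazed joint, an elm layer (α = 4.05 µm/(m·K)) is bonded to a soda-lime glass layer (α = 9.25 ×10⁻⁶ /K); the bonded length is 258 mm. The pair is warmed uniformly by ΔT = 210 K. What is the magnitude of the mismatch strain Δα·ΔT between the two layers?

1.09×10⁻³

Δα = |4.05 − 9.25|×10⁻⁶/K = 5.20×10⁻⁶/K.
Mismatch strain = Δα·ΔT = 5.20×10⁻⁶ × 210.0 = 1.09×10⁻³.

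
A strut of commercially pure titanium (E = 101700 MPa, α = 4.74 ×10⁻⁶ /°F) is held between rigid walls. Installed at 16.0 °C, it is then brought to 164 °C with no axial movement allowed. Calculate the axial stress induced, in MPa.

128 MPa

E = 101700 MPa = 101.7 GPa.
α = 4.74×10⁻⁶/°F × 9/5 = 8.53×10⁻⁶/K.
ΔT = 148.0 K. Constrained thermal stress σ = E·α·ΔT = 101.7×10³ MPa × 8.53×10⁻⁶ × 148.0 = 128 MPa (compressive).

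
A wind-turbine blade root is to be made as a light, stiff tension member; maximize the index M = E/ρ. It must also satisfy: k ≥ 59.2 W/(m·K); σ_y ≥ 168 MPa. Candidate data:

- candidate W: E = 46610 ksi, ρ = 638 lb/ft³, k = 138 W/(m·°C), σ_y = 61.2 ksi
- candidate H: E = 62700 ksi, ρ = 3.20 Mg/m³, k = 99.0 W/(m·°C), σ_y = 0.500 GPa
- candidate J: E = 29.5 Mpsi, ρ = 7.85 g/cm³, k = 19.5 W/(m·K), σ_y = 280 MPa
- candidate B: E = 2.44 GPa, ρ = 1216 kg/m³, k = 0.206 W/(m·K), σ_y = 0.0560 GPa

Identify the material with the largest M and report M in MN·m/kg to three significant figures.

Screen on constraints: k ≥ 59.2 W/(m·K); σ_y ≥ 168 MPa. Survivors: candidate W, candidate H.
After converting to SI:
  candidate W: E = 321.4 GPa, ρ = 10220 kg/m³
  candidate H: E = 432.3 GPa, ρ = 3200 kg/m³
  candidate H: M = 135 MN·m/kg
  candidate W: M = 31.4 MN·m/kg
The maximum is for candidate H.

candidate H, M = 135 MN·m/kg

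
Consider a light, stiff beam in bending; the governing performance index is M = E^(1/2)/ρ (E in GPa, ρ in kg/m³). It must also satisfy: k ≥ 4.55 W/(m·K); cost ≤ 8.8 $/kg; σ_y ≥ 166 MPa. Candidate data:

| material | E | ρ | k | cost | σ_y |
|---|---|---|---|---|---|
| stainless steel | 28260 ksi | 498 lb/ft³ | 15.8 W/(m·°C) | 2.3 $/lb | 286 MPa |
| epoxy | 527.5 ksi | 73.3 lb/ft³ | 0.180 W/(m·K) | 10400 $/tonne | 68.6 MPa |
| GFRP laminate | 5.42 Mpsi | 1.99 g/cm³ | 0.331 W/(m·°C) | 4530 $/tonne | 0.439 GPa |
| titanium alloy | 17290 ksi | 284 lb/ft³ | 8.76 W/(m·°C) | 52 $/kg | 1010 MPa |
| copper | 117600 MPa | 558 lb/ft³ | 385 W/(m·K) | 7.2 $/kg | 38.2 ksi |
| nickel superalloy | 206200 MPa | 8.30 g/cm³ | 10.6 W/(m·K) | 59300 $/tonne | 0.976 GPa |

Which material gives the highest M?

stainless steel

Screen on constraints: k ≥ 4.55 W/(m·K); cost ≤ 8.8 $/kg; σ_y ≥ 166 MPa. Survivors: stainless steel, copper.
Convert each candidate to consistent units, then evaluate M:
  stainless steel: E = 194.8 GPa, ρ = 7977 kg/m³
  copper: E = 117.6 GPa, ρ = 8938 kg/m³
  stainless steel: M = 1.75×10⁻³
  copper: M = 1.21×10⁻³
Highest index: stainless steel.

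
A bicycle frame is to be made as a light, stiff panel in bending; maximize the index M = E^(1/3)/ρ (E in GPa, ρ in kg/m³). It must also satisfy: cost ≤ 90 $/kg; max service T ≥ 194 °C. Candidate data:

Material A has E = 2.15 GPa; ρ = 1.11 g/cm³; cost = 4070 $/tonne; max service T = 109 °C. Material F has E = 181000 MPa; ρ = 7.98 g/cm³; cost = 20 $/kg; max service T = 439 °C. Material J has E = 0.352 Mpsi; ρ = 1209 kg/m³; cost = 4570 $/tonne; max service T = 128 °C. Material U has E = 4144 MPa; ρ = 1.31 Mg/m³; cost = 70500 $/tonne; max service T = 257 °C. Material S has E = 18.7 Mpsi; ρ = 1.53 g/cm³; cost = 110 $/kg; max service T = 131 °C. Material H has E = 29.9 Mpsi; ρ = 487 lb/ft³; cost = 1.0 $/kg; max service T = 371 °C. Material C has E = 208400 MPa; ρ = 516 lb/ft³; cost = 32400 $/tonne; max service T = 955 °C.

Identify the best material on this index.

material U

Screen on constraints: cost ≤ 90 $/kg; max service T ≥ 194 °C. Survivors: material F, material U, material H, material C.
Putting every candidate on a common basis:
  material F: E = 181.0 GPa, ρ = 7980 kg/m³
  material U: E = 4.144 GPa, ρ = 1310 kg/m³
  material H: E = 206.2 GPa, ρ = 7801 kg/m³
  material C: E = 208.4 GPa, ρ = 8266 kg/m³
  material U: M = 1.23×10⁻³
  material H: M = 0.757×10⁻³
  material C: M = 0.717×10⁻³
  material F: M = 0.709×10⁻³
The maximum is for material U.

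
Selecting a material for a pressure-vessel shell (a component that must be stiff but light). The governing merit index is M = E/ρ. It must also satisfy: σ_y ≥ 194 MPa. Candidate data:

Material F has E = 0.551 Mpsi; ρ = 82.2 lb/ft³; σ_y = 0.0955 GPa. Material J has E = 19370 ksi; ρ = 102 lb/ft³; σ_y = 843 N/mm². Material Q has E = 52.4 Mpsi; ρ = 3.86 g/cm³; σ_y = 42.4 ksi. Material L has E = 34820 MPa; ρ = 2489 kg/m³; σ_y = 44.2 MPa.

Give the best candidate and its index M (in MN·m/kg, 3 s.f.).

material Q, M = 93.6 MN·m/kg

Screen on constraints: σ_y ≥ 194 MPa. Survivors: material J, material Q.
Putting every candidate on a common basis:
  material J: E = 133.6 GPa, ρ = 1634 kg/m³
  material Q: E = 361.3 GPa, ρ = 3860 kg/m³
  material Q: M = 93.6 MN·m/kg
  material J: M = 81.7 MN·m/kg
Highest index: material Q.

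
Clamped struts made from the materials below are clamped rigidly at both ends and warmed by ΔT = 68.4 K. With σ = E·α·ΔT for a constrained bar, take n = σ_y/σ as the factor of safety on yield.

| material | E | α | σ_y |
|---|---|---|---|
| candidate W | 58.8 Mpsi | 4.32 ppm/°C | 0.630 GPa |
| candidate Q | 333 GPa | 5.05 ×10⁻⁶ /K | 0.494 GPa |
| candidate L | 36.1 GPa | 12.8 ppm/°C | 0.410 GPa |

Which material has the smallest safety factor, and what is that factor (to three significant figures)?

candidate Q, n = 4.29

In consistent units (E in GPa, α in ×10⁻⁶/K, σ_y in MPa):
  candidate W: E = 405.4, α = 4.32, σ_y = 630.0 → σ = 120 MPa, n = 5.26
  candidate Q: E = 333.0, α = 5.05, σ_y = 494.0 → σ = 115 MPa, n = 4.29
  candidate L: E = 36.10, α = 12.8, σ_y = 410.0 → σ = 31.6 MPa, n = 13.0
Smallest n: candidate Q with n = 4.29.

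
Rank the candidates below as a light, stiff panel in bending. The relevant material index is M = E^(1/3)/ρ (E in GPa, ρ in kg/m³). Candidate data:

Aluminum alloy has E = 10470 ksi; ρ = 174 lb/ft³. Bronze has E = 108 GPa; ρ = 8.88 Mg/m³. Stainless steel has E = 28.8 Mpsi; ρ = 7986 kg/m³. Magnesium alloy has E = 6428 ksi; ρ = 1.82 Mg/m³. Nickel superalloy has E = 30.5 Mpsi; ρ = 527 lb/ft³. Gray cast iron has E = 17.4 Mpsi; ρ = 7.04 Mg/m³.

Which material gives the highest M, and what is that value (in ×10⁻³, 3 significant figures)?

magnesium alloy, M = 1.94×10⁻³

After converting to SI:
  aluminum alloy: E = 72.19 GPa, ρ = 2787 kg/m³
  bronze: E = 108.0 GPa, ρ = 8880 kg/m³
  stainless steel: E = 198.6 GPa, ρ = 7986 kg/m³
  magnesium alloy: E = 44.32 GPa, ρ = 1820 kg/m³
  nickel superalloy: E = 210.3 GPa, ρ = 8442 kg/m³
  gray cast iron: E = 120.0 GPa, ρ = 7040 kg/m³
  magnesium alloy: M = 1.94×10⁻³
  aluminum alloy: M = 1.49×10⁻³
  stainless steel: M = 0.731×10⁻³
  nickel superalloy: M = 0.704×10⁻³
  gray cast iron: M = 0.701×10⁻³
  bronze: M = 0.536×10⁻³
Highest index: magnesium alloy.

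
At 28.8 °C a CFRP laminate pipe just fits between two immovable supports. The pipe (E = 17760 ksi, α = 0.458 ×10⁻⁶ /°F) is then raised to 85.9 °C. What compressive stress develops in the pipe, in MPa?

E = 17760 ksi = 122.5 GPa.
α = 0.458×10⁻⁶/°F × 9/5 = 0.824×10⁻⁶/K.
ΔT = 57.10 K. Constrained thermal stress σ = E·α·ΔT = 122.5×10³ MPa × 0.824×10⁻⁶ × 57.10 = 5.76 MPa (compressive).

5.76 MPa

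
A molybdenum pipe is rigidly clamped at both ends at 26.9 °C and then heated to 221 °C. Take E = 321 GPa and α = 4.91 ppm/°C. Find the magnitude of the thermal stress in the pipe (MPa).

306 MPa

ΔT = 194.1 K. Constrained thermal stress σ = E·α·ΔT = 321.0×10³ MPa × 4.91×10⁻⁶ × 194.1 = 306 MPa (compressive).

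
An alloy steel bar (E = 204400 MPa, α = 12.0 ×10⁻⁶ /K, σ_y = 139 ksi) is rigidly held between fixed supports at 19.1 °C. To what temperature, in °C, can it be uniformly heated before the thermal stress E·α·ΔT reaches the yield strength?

E = 204400 MPa = 204.4 GPa.
σ_y = 139 ksi = 958.4 MPa.
E·α·ΔT = 958.4 MPa ⇒ ΔT = 958.4 / (204.4×10³ × 12.0×10⁻⁶) = 390.7 K.
T = 19.1 + 390.7 = 409.8 °C.

410 °C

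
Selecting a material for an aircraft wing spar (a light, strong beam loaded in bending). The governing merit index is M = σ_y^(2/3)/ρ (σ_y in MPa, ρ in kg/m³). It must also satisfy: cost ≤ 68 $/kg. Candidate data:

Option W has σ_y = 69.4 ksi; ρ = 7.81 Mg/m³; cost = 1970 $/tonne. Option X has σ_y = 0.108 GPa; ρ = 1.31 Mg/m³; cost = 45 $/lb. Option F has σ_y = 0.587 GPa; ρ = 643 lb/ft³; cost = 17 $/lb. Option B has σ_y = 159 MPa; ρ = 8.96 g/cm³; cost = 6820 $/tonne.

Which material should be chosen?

Screen on constraints: cost ≤ 68 $/kg. Survivors: option W, option F, option B.
Normalizing units and computing the index:
  option W: σ_y = 478.5 MPa, ρ = 7810 kg/m³
  option F: σ_y = 587.0 MPa, ρ = 10300 kg/m³
  option B: σ_y = 159.0 MPa, ρ = 8960 kg/m³
  option W: M = 7.83×10⁻³
  option F: M = 6.81×10⁻³
  option B: M = 3.28×10⁻³
Option W has the largest M.

option W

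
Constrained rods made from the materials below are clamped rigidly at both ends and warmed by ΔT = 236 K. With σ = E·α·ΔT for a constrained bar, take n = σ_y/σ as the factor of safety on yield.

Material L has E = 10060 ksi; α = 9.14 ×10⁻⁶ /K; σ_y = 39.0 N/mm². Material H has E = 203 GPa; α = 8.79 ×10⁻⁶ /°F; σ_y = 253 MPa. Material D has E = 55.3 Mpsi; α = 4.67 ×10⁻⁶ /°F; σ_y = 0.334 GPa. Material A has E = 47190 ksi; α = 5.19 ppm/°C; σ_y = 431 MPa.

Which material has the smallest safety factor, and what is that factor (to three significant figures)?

Per material, after unit conversion:
  material L: E = 69.36, α = 9.14, σ_y = 39.00 → σ = 150 MPa, n = 0.261
  material H: E = 203.0, α = 15.8, σ_y = 253.0 → σ = 758 MPa, n = 0.334
  material D: E = 381.3, α = 8.41, σ_y = 334.0 → σ = 756 MPa, n = 0.442
  material A: E = 325.4, α = 5.19, σ_y = 431.0 → σ = 399 MPa, n = 1.08
Material L has the lowest safety factor, n = 0.261.

material L, n = 0.261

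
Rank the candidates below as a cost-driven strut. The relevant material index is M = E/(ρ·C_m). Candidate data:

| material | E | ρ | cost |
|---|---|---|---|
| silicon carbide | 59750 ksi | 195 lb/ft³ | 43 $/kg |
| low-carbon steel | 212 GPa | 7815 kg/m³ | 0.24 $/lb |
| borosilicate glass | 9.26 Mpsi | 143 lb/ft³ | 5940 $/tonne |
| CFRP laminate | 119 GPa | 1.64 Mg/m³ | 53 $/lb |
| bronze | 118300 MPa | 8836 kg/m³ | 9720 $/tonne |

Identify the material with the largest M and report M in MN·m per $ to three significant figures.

low-carbon steel, M = 51.3 MN·m per $

After converting to SI:
  silicon carbide: E = 412.0 GPa, ρ = 3124 kg/m³, cost = 43.00 $/kg
  low-carbon steel: E = 212.0 GPa, ρ = 7815 kg/m³, cost = 0.5291 $/kg
  borosilicate glass: E = 63.85 GPa, ρ = 2291 kg/m³, cost = 5.940 $/kg
  CFRP laminate: E = 119.0 GPa, ρ = 1640 kg/m³, cost = 116.8 $/kg
  bronze: E = 118.3 GPa, ρ = 8836 kg/m³, cost = 9.720 $/kg
  low-carbon steel: M = 51.3 MN·m per $
  borosilicate glass: M = 4.69 MN·m per $
  silicon carbide: M = 3.07 MN·m per $
  bronze: M = 1.38 MN·m per $
  CFRP laminate: M = 0.621 MN·m per $
The maximum is for low-carbon steel.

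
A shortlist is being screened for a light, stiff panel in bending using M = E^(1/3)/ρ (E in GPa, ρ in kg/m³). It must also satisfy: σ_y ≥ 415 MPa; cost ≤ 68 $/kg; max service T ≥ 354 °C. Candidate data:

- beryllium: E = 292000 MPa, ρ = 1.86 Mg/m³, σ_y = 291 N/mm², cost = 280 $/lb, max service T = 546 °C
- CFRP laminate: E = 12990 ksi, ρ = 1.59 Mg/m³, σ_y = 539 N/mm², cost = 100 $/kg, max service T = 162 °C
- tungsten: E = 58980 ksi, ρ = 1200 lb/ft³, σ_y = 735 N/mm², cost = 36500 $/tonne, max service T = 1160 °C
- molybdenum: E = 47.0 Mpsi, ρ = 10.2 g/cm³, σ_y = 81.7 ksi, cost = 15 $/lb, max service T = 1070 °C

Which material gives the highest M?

molybdenum

Screen on constraints: σ_y ≥ 415 MPa; cost ≤ 68 $/kg; max service T ≥ 354 °C. Survivors: tungsten, molybdenum.
In SI units:
  tungsten: E = 406.7 GPa, ρ = 19220 kg/m³
  molybdenum: E = 324.1 GPa, ρ = 10200 kg/m³
  molybdenum: M = 0.673×10⁻³
  tungsten: M = 0.385×10⁻³
Highest index: molybdenum.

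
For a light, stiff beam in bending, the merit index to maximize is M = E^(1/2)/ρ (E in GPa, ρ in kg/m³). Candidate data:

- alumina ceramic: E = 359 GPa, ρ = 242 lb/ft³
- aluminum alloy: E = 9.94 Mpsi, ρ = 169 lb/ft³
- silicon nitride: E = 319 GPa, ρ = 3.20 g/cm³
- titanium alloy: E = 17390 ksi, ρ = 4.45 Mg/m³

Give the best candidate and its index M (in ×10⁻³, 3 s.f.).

silicon nitride, M = 5.58×10⁻³

After converting to SI:
  alumina ceramic: E = 359.0 GPa, ρ = 3876 kg/m³
  aluminum alloy: E = 68.53 GPa, ρ = 2707 kg/m³
  silicon nitride: E = 319.0 GPa, ρ = 3200 kg/m³
  titanium alloy: E = 119.9 GPa, ρ = 4450 kg/m³
  silicon nitride: M = 5.58×10⁻³
  alumina ceramic: M = 4.89×10⁻³
  aluminum alloy: M = 3.06×10⁻³
  titanium alloy: M = 2.46×10⁻³
The maximum is for silicon nitride.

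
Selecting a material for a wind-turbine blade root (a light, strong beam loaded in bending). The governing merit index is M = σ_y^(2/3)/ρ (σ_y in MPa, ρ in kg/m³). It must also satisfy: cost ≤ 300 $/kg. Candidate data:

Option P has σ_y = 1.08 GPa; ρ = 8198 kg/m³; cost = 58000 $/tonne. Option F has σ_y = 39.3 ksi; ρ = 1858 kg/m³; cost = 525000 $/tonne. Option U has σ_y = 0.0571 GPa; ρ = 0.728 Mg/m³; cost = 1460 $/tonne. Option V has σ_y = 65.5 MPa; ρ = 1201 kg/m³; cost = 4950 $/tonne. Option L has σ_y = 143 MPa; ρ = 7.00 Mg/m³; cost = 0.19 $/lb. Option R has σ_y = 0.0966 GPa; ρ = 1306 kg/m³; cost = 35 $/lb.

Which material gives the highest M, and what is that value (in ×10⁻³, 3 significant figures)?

Screen on constraints: cost ≤ 300 $/kg. Survivors: option P, option U, option V, option L, option R.
In SI units:
  option P: σ_y = 1080 MPa, ρ = 8198 kg/m³
  option U: σ_y = 57.10 MPa, ρ = 728.0 kg/m³
  option V: σ_y = 65.50 MPa, ρ = 1201 kg/m³
  option L: σ_y = 143.0 MPa, ρ = 7000 kg/m³
  option R: σ_y = 96.60 MPa, ρ = 1306 kg/m³
  option U: M = 20.4×10⁻³
  option R: M = 16.1×10⁻³
  option V: M = 13.5×10⁻³
  option P: M = 12.8×10⁻³
  option L: M = 3.91×10⁻³
Highest index: option U.

option U, M = 20.4×10⁻³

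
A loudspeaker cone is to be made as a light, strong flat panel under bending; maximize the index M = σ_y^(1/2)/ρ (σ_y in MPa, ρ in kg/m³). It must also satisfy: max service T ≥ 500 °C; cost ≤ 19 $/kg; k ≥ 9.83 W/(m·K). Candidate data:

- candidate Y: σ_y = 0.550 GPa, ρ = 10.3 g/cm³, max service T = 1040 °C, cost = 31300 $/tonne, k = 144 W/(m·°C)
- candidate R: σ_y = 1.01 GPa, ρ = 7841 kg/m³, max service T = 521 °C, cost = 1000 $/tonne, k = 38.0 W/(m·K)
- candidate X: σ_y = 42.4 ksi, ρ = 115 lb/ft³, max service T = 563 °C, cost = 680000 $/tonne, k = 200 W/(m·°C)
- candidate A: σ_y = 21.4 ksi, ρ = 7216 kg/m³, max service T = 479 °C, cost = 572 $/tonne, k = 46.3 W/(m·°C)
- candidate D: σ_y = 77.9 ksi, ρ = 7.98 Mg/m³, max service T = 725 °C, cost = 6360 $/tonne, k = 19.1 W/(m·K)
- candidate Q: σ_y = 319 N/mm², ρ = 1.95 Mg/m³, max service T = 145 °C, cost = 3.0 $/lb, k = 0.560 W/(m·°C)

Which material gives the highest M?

candidate R

Screen on constraints: max service T ≥ 500 °C; cost ≤ 19 $/kg; k ≥ 9.83 W/(m·K). Survivors: candidate R, candidate D.
Convert each candidate to consistent units, then evaluate M:
  candidate R: σ_y = 1010 MPa, ρ = 7841 kg/m³
  candidate D: σ_y = 537.1 MPa, ρ = 7980 kg/m³
  candidate R: M = 4.05×10⁻³
  candidate D: M = 2.90×10⁻³
Highest index: candidate R.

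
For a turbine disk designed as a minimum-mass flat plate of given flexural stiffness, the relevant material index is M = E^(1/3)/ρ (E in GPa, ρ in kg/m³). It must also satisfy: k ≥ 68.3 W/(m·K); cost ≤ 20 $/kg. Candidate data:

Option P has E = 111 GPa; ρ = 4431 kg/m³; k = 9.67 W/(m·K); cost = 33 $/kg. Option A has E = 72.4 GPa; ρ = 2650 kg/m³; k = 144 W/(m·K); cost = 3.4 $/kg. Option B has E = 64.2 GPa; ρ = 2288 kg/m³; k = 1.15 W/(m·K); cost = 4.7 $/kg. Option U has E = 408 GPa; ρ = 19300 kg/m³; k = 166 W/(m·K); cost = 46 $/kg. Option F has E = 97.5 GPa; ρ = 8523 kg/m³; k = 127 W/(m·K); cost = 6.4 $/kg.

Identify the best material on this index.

option A

Screen on constraints: k ≥ 68.3 W/(m·K); cost ≤ 20 $/kg. Survivors: option A, option F.
Per-candidate index values:
  option A: M = 1.57×10⁻³
  option F: M = 0.540×10⁻³
The maximum is for option A.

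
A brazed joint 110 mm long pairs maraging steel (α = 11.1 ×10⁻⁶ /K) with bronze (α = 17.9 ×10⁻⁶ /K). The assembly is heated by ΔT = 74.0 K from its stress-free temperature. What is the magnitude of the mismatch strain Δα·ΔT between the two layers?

Δα = |11.1 − 17.9|×10⁻⁶/K = 6.80×10⁻⁶/K.
Mismatch strain = Δα·ΔT = 6.80×10⁻⁶ × 74.0 = 5.03×10⁻⁴.

5.03×10⁻⁴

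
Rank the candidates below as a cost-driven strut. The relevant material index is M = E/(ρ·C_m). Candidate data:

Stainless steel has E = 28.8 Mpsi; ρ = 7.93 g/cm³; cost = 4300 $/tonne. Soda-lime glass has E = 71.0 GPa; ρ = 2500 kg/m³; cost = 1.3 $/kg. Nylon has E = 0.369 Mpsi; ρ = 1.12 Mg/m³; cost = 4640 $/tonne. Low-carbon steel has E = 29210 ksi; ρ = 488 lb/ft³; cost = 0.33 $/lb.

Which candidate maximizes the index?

low-carbon steel

Putting every candidate on a common basis:
  stainless steel: E = 198.6 GPa, ρ = 7930 kg/m³, cost = 4.300 $/kg
  soda-lime glass: E = 71.00 GPa, ρ = 2500 kg/m³, cost = 1.300 $/kg
  nylon: E = 2.544 GPa, ρ = 1120 kg/m³, cost = 4.640 $/kg
  low-carbon steel: E = 201.4 GPa, ρ = 7817 kg/m³, cost = 0.7275 $/kg
  low-carbon steel: M = 35.4 MN·m per $
  soda-lime glass: M = 21.8 MN·m per $
  stainless steel: M = 5.82 MN·m per $
  nylon: M = 0.490 MN·m per $
Highest index: low-carbon steel.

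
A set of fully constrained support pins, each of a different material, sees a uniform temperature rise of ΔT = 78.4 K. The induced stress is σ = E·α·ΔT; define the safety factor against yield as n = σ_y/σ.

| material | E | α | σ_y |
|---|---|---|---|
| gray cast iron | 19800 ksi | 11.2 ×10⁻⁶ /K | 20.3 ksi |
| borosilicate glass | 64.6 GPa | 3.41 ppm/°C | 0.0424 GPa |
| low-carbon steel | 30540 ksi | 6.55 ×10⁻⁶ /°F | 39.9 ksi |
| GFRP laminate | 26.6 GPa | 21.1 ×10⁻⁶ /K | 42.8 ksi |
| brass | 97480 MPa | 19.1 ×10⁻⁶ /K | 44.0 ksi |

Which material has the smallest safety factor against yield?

Per material, after unit conversion:
  gray cast iron: E = 136.5, α = 11.2, σ_y = 140.0 → σ = 120 MPa, n = 1.17
  borosilicate glass: E = 64.60, α = 3.41, σ_y = 42.40 → σ = 17.3 MPa, n = 2.46
  low-carbon steel: E = 210.6, α = 11.8, σ_y = 275.1 → σ = 195 MPa, n = 1.41
  GFRP laminate: E = 26.60, α = 21.1, σ_y = 295.1 → σ = 44.0 MPa, n = 6.71
  brass: E = 97.48, α = 19.1, σ_y = 303.4 → σ = 146 MPa, n = 2.08
Smallest n: gray cast iron with n = 1.17.

gray cast iron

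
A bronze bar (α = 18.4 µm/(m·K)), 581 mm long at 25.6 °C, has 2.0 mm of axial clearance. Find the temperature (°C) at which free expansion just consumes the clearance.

α·L₀·ΔT = 2.0 mm ⇒ ΔT = 2.0 / (18.4×10⁻⁶ × 581.0) = 187.1 K.
T = 25.6 + 187.1 = 212.7 °C.

213 °C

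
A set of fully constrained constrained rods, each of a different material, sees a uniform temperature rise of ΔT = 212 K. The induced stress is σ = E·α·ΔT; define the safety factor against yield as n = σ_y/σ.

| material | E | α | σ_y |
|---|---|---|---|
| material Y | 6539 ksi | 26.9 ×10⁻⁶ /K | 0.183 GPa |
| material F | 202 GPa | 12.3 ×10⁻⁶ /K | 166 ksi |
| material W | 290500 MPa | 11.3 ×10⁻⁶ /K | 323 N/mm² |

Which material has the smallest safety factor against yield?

material W

Converting E to GPa, α to ×10⁻⁶/K, σ_y to MPa, then σ and n for each:
  material Y: E = 45.08, α = 26.9, σ_y = 183.0 → σ = 257 MPa, n = 0.712
  material F: E = 202.0, α = 12.3, σ_y = 1145 → σ = 527 MPa, n = 2.17
  material W: E = 290.5, α = 11.3, σ_y = 323.0 → σ = 696 MPa, n = 0.464
Material W has the lowest safety factor, n = 0.464.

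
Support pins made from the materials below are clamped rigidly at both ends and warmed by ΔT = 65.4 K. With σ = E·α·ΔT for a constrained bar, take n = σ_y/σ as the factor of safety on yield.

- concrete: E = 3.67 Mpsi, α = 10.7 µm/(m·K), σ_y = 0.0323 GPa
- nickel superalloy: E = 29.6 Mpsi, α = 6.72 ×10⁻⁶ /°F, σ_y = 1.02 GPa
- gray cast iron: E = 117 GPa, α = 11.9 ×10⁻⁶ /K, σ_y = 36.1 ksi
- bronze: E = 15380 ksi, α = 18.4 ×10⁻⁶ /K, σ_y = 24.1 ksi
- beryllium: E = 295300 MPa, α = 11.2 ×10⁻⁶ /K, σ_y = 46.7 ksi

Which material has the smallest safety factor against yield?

With everything in SI (GPa, ×10⁻⁶/K, MPa):
  concrete: E = 25.30, α = 10.7, σ_y = 32.30 → σ = 17.7 MPa, n = 1.82
  nickel superalloy: E = 204.1, α = 12.1, σ_y = 1020 → σ = 161 MPa, n = 6.32
  gray cast iron: E = 117.0, α = 11.9, σ_y = 248.9 → σ = 91.1 MPa, n = 2.73
  bronze: E = 106.0, α = 18.4, σ_y = 166.2 → σ = 128 MPa, n = 1.30
  beryllium: E = 295.3, α = 11.2, σ_y = 322.0 → σ = 216 MPa, n = 1.49
Bronze has the lowest safety factor, n = 1.30.

bronze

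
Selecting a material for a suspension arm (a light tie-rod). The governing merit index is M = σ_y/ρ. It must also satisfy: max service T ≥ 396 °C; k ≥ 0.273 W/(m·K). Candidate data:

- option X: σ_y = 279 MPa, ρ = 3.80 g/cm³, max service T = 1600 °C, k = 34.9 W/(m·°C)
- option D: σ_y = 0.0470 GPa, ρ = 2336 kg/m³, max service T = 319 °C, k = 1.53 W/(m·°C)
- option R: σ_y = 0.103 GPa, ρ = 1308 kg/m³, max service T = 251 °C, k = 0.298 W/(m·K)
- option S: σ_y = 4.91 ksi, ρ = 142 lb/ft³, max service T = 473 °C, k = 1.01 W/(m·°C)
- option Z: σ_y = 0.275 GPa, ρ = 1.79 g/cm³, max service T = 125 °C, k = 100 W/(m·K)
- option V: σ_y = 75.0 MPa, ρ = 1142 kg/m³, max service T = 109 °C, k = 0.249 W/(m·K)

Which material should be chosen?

Screen on constraints: max service T ≥ 396 °C; k ≥ 0.273 W/(m·K). Survivors: option X, option S.
Putting every candidate on a common basis:
  option X: σ_y = 279.0 MPa, ρ = 3800 kg/m³
  option S: σ_y = 33.85 MPa, ρ = 2275 kg/m³
  option X: M = 73.4 kN·m/kg
  option S: M = 14.9 kN·m/kg
Option X has the largest M.

option X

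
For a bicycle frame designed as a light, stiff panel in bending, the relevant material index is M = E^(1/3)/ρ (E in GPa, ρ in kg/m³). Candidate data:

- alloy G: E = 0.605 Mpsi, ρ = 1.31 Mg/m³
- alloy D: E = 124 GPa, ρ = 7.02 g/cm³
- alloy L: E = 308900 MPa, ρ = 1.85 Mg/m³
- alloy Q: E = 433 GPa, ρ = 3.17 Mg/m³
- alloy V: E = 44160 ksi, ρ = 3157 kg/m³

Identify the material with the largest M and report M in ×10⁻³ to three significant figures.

alloy L, M = 3.65×10⁻³

After converting to SI:
  alloy G: E = 4.171 GPa, ρ = 1310 kg/m³
  alloy D: E = 124.0 GPa, ρ = 7020 kg/m³
  alloy L: E = 308.9 GPa, ρ = 1850 kg/m³
  alloy Q: E = 433.0 GPa, ρ = 3170 kg/m³
  alloy V: E = 304.5 GPa, ρ = 3157 kg/m³
  alloy L: M = 3.65×10⁻³
  alloy Q: M = 2.39×10⁻³
  alloy V: M = 2.13×10⁻³
  alloy G: M = 1.23×10⁻³
  alloy D: M = 0.710×10⁻³
Alloy L ranks first.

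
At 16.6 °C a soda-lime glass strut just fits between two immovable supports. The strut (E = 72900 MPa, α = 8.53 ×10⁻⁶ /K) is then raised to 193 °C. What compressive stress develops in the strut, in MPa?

E = 72900 MPa = 72.90 GPa.
ΔT = 176.4 K. Constrained thermal stress σ = E·α·ΔT = 72.90×10³ MPa × 8.53×10⁻⁶ × 176.4 = 110 MPa (compressive).

110 MPa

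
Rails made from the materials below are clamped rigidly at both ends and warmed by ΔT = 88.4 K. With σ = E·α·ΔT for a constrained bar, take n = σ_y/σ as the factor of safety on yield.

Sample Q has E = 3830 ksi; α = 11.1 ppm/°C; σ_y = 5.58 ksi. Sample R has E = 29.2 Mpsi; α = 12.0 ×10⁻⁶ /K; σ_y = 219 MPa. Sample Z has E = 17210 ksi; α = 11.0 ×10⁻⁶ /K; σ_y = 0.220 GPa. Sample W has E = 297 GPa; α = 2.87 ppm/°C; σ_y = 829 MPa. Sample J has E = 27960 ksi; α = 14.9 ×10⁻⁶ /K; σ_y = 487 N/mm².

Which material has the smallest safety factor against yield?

With everything in SI (GPa, ×10⁻⁶/K, MPa):
  sample Q: E = 26.41, α = 11.1, σ_y = 38.47 → σ = 25.9 MPa, n = 1.48
  sample R: E = 201.3, α = 12.0, σ_y = 219.0 → σ = 214 MPa, n = 1.03
  sample Z: E = 118.7, α = 11.0, σ_y = 220.0 → σ = 115 MPa, n = 1.91
  sample W: E = 297.0, α = 2.87, σ_y = 829.0 → σ = 75.4 MPa, n = 11.0
  sample J: E = 192.8, α = 14.9, σ_y = 487.0 → σ = 254 MPa, n = 1.92
Smallest n: sample R with n = 1.03.

sample R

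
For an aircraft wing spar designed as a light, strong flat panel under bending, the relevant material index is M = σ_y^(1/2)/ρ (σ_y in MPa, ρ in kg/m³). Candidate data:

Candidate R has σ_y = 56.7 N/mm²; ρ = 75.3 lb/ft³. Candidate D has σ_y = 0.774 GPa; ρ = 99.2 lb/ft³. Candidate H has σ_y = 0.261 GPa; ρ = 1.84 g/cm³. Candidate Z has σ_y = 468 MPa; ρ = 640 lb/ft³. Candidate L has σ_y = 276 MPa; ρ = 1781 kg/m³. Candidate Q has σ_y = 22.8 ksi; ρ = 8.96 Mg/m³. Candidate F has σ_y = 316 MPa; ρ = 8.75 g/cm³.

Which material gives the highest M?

candidate D

Normalizing units and computing the index:
  candidate R: σ_y = 56.70 MPa, ρ = 1206 kg/m³
  candidate D: σ_y = 774.0 MPa, ρ = 1589 kg/m³
  candidate H: σ_y = 261.0 MPa, ρ = 1840 kg/m³
  candidate Z: σ_y = 468.0 MPa, ρ = 10250 kg/m³
  candidate L: σ_y = 276.0 MPa, ρ = 1781 kg/m³
  candidate Q: σ_y = 157.2 MPa, ρ = 8960 kg/m³
  candidate F: σ_y = 316.0 MPa, ρ = 8750 kg/m³
  candidate D: M = 17.5×10⁻³
  candidate L: M = 9.33×10⁻³
  candidate H: M = 8.78×10⁻³
  candidate R: M = 6.24×10⁻³
  candidate Z: M = 2.11×10⁻³
  candidate F: M = 2.03×10⁻³
  candidate Q: M = 1.40×10⁻³
Highest index: candidate D.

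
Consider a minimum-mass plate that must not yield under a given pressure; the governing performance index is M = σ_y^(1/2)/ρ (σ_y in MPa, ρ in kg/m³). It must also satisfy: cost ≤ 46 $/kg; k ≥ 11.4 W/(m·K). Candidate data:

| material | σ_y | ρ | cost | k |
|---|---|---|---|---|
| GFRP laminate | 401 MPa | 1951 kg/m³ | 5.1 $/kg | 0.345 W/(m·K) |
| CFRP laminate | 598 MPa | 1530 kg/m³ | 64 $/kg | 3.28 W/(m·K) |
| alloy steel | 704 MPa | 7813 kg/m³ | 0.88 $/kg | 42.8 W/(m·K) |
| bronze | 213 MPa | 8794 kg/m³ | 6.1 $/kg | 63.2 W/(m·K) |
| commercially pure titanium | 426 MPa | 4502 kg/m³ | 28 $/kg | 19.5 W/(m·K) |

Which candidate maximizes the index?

Screen on constraints: cost ≤ 46 $/kg; k ≥ 11.4 W/(m·K). Survivors: alloy steel, bronze, commercially pure titanium.
Per-candidate index values:
  commercially pure titanium: M = 4.58×10⁻³
  alloy steel: M = 3.40×10⁻³
  bronze: M = 1.66×10⁻³
Commercially pure titanium ranks first.

commercially pure titanium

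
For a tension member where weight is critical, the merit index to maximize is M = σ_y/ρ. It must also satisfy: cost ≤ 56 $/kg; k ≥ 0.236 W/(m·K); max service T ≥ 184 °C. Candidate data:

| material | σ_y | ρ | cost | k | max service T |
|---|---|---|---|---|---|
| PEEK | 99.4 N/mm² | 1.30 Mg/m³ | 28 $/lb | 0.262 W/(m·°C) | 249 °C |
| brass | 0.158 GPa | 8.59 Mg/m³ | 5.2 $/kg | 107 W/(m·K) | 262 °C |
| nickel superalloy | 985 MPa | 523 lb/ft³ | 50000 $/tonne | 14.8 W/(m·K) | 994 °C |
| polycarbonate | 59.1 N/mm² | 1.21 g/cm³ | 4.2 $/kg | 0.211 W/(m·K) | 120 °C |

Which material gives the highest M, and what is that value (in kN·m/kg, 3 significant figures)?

nickel superalloy, M = 118 kN·m/kg

Screen on constraints: cost ≤ 56 $/kg; k ≥ 0.236 W/(m·K); max service T ≥ 184 °C. Survivors: brass, nickel superalloy.
In SI units:
  brass: σ_y = 158.0 MPa, ρ = 8590 kg/m³
  nickel superalloy: σ_y = 985.0 MPa, ρ = 8378 kg/m³
  nickel superalloy: M = 118 kN·m/kg
  brass: M = 18.4 kN·m/kg
Nickel superalloy ranks first.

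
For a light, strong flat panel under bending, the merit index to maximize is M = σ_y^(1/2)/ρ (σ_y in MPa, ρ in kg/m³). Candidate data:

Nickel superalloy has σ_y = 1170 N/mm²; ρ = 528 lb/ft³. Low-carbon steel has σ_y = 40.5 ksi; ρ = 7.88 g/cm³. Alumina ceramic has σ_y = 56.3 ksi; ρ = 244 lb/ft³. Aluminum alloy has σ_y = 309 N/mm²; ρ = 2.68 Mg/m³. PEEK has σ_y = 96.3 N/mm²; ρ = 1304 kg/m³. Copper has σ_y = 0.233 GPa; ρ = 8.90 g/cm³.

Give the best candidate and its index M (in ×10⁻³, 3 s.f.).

Putting every candidate on a common basis:
  nickel superalloy: σ_y = 1170 MPa, ρ = 8458 kg/m³
  low-carbon steel: σ_y = 279.2 MPa, ρ = 7880 kg/m³
  alumina ceramic: σ_y = 388.2 MPa, ρ = 3909 kg/m³
  aluminum alloy: σ_y = 309.0 MPa, ρ = 2680 kg/m³
  PEEK: σ_y = 96.30 MPa, ρ = 1304 kg/m³
  copper: σ_y = 233.0 MPa, ρ = 8900 kg/m³
  PEEK: M = 7.53×10⁻³
  aluminum alloy: M = 6.56×10⁻³
  alumina ceramic: M = 5.04×10⁻³
  nickel superalloy: M = 4.04×10⁻³
  low-carbon steel: M = 2.12×10⁻³
  copper: M = 1.72×10⁻³
PEEK ranks first.

PEEK, M = 7.53×10⁻³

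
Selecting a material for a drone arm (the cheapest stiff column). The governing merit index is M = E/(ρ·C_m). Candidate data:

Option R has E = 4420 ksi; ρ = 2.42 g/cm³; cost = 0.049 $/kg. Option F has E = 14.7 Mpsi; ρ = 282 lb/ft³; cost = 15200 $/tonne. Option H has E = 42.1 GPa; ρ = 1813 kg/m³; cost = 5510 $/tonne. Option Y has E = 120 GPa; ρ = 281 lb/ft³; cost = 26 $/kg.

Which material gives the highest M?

option R

Normalizing units and computing the index:
  option R: E = 30.47 GPa, ρ = 2420 kg/m³, cost = 0.04900 $/kg
  option F: E = 101.4 GPa, ρ = 4517 kg/m³, cost = 15.20 $/kg
  option H: E = 42.10 GPa, ρ = 1813 kg/m³, cost = 5.510 $/kg
  option Y: E = 120.0 GPa, ρ = 4501 kg/m³, cost = 26.00 $/kg
  option R: M = 257 MN·m per $
  option H: M = 4.21 MN·m per $
  option F: M = 1.48 MN·m per $
  option Y: M = 1.03 MN·m per $
Option R has the largest M.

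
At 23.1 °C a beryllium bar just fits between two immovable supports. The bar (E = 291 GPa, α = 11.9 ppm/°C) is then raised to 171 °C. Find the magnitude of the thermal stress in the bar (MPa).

ΔT = 147.9 K. Constrained thermal stress σ = E·α·ΔT = 291.0×10³ MPa × 11.9×10⁻⁶ × 147.9 = 512 MPa (compressive).

512 MPa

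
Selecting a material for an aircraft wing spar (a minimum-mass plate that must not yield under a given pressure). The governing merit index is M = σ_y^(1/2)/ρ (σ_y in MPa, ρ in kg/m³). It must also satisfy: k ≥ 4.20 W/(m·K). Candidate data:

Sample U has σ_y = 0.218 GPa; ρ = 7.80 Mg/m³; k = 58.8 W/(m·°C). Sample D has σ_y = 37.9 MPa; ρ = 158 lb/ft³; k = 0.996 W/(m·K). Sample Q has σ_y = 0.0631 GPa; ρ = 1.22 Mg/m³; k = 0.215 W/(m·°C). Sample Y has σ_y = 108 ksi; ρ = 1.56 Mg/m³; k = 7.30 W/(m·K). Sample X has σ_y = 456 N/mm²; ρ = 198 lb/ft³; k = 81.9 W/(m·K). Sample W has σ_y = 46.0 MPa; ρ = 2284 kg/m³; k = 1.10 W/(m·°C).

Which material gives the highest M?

sample Y

Screen on constraints: k ≥ 4.20 W/(m·K). Survivors: sample U, sample Y, sample X.
After converting to SI:
  sample U: σ_y = 218.0 MPa, ρ = 7800 kg/m³
  sample Y: σ_y = 744.6 MPa, ρ = 1560 kg/m³
  sample X: σ_y = 456.0 MPa, ρ = 3172 kg/m³
  sample Y: M = 17.5×10⁻³
  sample X: M = 6.73×10⁻³
  sample U: M = 1.89×10⁻³
Highest index: sample Y.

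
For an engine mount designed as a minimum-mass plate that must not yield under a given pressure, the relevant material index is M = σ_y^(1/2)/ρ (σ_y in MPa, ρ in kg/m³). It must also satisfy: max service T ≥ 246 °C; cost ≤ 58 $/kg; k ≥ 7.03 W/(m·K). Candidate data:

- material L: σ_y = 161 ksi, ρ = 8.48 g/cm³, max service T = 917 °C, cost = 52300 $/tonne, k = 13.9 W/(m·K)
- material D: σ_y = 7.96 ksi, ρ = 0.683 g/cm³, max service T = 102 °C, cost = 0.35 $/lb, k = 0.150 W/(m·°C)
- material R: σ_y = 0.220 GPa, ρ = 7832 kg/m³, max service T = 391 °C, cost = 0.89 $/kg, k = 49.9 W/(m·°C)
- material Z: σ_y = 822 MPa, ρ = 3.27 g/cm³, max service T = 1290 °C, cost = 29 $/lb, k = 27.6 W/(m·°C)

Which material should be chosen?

Screen on constraints: max service T ≥ 246 °C; cost ≤ 58 $/kg; k ≥ 7.03 W/(m·K). Survivors: material L, material R.
Convert each candidate to consistent units, then evaluate M:
  material L: σ_y = 1110 MPa, ρ = 8480 kg/m³
  material R: σ_y = 220.0 MPa, ρ = 7832 kg/m³
  material L: M = 3.93×10⁻³
  material R: M = 1.89×10⁻³
The maximum is for material L.

material L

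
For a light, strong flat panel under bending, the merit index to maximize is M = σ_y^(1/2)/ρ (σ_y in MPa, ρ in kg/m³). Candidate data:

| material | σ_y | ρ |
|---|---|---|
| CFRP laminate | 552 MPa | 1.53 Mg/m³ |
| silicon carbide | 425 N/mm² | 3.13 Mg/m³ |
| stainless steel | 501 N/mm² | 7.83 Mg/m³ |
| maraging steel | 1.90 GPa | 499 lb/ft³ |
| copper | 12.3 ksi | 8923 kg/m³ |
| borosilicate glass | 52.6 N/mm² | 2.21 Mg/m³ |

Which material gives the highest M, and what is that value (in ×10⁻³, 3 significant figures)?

CFRP laminate, M = 15.4×10⁻³

In SI units:
  CFRP laminate: σ_y = 552.0 MPa, ρ = 1530 kg/m³
  silicon carbide: σ_y = 425.0 MPa, ρ = 3130 kg/m³
  stainless steel: σ_y = 501.0 MPa, ρ = 7830 kg/m³
  maraging steel: σ_y = 1900 MPa, ρ = 7993 kg/m³
  copper: σ_y = 84.81 MPa, ρ = 8923 kg/m³
  borosilicate glass: σ_y = 52.60 MPa, ρ = 2210 kg/m³
  CFRP laminate: M = 15.4×10⁻³
  silicon carbide: M = 6.59×10⁻³
  maraging steel: M = 5.45×10⁻³
  borosilicate glass: M = 3.28×10⁻³
  stainless steel: M = 2.86×10⁻³
  copper: M = 1.03×10⁻³
CFRP laminate has the largest M.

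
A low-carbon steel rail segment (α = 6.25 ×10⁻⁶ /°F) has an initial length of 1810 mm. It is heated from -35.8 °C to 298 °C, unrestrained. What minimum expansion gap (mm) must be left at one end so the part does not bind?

Convert α: 6.25×10⁻⁶/°F × (9/5) = 11.2×10⁻⁶/K.
ΔT = 298 − (-35.8) = 333.8 K.
ΔL = α·L₀·ΔT = 11.2×10⁻⁶ × 1810 mm × 333.8 K = 6.80 mm.

6.80 mm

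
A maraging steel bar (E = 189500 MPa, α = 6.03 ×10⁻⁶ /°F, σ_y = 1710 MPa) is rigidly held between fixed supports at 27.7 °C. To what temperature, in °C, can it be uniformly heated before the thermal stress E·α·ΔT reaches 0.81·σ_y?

E = 189500 MPa = 189.5 GPa.
α = 6.03×10⁻⁶/°F × 9/5 = 10.9×10⁻⁶/K.
E·α·ΔT = 1385 MPa ⇒ ΔT = 1385 / (189.5×10³ × 10.9×10⁻⁶) = 673.4 K.
T = 27.7 + 673.4 = 701.1 °C.

701 °C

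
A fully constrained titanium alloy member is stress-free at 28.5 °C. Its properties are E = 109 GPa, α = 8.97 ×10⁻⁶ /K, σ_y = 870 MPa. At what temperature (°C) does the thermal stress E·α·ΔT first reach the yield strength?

918 °C

E·α·ΔT = 870.0 MPa ⇒ ΔT = 870.0 / (109.0×10³ × 8.97×10⁻⁶) = 889.8 K.
T = 28.5 + 889.8 = 918.3 °C.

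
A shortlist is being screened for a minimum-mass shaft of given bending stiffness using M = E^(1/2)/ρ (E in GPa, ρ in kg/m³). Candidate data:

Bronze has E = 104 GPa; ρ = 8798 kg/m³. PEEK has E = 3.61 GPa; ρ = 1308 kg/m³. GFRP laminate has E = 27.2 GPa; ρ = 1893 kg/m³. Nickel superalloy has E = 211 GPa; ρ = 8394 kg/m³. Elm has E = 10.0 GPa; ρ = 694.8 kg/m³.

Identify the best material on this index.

elm

Evaluate M for each candidate:
  elm: M = 4.55×10⁻³
  GFRP laminate: M = 2.76×10⁻³
  nickel superalloy: M = 1.73×10⁻³
  PEEK: M = 1.45×10⁻³
  bronze: M = 1.16×10⁻³
The maximum is for elm.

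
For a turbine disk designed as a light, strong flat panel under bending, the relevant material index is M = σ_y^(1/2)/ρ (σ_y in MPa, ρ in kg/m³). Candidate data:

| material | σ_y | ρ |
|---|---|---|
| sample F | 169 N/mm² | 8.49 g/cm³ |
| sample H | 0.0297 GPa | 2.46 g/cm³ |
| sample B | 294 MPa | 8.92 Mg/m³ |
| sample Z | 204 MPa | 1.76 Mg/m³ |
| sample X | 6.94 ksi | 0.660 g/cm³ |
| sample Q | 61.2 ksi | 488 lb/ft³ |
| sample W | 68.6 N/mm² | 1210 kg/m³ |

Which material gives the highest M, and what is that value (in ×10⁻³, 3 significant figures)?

Normalizing units and computing the index:
  sample F: σ_y = 169.0 MPa, ρ = 8490 kg/m³
  sample H: σ_y = 29.70 MPa, ρ = 2460 kg/m³
  sample B: σ_y = 294.0 MPa, ρ = 8920 kg/m³
  sample Z: σ_y = 204.0 MPa, ρ = 1760 kg/m³
  sample X: σ_y = 47.85 MPa, ρ = 660.0 kg/m³
  sample Q: σ_y = 422.0 MPa, ρ = 7817 kg/m³
  sample W: σ_y = 68.60 MPa, ρ = 1210 kg/m³
  sample X: M = 10.5×10⁻³
  sample Z: M = 8.12×10⁻³
  sample W: M = 6.85×10⁻³
  sample Q: M = 2.63×10⁻³
  sample H: M = 2.22×10⁻³
  sample B: M = 1.92×10⁻³
  sample F: M = 1.53×10⁻³
Sample X has the largest M.

sample X, M = 10.5×10⁻³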